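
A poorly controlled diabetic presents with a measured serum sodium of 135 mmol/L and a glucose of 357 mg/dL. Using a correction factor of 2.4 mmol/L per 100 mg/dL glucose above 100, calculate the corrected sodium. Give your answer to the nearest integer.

141 mmol/L

Corrected Na = measured Na + 2.4 · (glucose − 100)/100
= 135 + 2.4 · (357 − 100)/100
= 135 + 6.2
= 141.2 mmol/L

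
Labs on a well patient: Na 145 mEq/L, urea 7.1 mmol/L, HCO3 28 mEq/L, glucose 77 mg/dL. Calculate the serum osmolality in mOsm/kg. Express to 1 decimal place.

301.4 mOsm/kg

Calculated osmolality = 2·Na + glucose/18 + urea
= 2·145 + 77/18 + 7.1
= 290 + 4.28 + 7.10
= 301.38 mOsm/kg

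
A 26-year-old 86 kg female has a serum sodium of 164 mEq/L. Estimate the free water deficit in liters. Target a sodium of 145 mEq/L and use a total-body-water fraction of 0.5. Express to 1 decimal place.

TBW = 0.5 · 86 = 43 L
Free water deficit = TBW · (Na/145 − 1)
= 43 · (164/145 − 1)
= 43 · 0.131
= 5.63 L

5.6 L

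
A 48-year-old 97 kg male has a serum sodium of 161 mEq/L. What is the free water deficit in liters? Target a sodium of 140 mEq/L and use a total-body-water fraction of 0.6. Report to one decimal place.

8.7 L

TBW = 0.6 · 97 = 58.2 L
Free water deficit = TBW · (Na/140 − 1)
= 58.2 · (161/140 − 1)
= 58.2 · 0.15
= 8.73 L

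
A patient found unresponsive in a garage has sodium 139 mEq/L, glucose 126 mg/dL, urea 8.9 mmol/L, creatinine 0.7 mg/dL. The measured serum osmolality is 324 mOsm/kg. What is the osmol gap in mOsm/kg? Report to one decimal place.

Calculated osmolality = 2·Na + glucose/18 + urea
= 2·139 + 126/18 + 8.9
= 278 + 7 + 8.90
= 293.9 mOsm/kg ≈ 293.9 mOsm/kg
Osmolar gap = measured − calculated = 324 − 293.9 = 30.1 mOsm/kg

30.1 mOsm/kg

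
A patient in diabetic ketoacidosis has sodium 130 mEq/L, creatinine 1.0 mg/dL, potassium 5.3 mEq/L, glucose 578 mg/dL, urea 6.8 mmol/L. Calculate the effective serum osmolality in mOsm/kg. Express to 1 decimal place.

292.1 mOsm/kg

Effective osmolality excludes urea (freely permeant across cell membranes):
2·Na + glucose/18
= 2·130 + 578/18
= 260 + 32.11
= 292.11 mOsm/kg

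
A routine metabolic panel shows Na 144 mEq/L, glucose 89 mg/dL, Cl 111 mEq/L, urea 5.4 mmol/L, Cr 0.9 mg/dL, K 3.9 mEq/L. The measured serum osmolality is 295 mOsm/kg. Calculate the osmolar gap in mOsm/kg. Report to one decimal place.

-3.3 mOsm/kg

Calculated osmolality = 2·Na + glucose/18 + urea
= 2·144 + 89/18 + 5.4
= 288 + 4.94 + 5.40
= 298.34 mOsm/kg ≈ 298.3 mOsm/kg
Osmolar gap = measured − calculated = 295 − 298.3 = -3.3 mOsm/kg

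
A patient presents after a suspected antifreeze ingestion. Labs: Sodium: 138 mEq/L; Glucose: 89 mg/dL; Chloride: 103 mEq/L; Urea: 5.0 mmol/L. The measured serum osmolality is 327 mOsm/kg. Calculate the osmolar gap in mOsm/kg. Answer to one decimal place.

Calculated osmolality = 2·Na + glucose/18 + urea
= 2·138 + 89/18 + 5
= 276 + 4.94 + 5
= 285.94 mOsm/kg ≈ 285.9 mOsm/kg
Osmolar gap = measured − calculated = 327 − 285.9 = 41.1 mOsm/kg

41.1 mOsm/kg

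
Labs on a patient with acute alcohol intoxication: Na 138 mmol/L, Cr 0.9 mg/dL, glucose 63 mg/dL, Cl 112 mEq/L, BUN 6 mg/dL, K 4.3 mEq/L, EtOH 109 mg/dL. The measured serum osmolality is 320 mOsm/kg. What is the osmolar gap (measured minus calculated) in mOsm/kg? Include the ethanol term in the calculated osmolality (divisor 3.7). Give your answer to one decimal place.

Calculated osmolality = 2·Na + glucose/18 + BUN/2.8 + ethanol/3.7
= 2·138 + 63/18 + 6/2.8 + 109/3.7
= 276 + 3.50 + 2.14 + 29.46
= 311.1 mOsm/kg ≈ 311.1 mOsm/kg
Osmolar gap = measured − calculated = 320 − 311.1 = 8.9 mOsm/kg

8.9 mOsm/kg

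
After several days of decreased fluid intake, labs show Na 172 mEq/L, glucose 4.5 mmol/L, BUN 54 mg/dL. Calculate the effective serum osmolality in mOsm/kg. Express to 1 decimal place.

348.5 mOsm/kg

Effective osmolality excludes urea (freely permeant across cell membranes):
2·Na + glucose
= 2·172 + 4.5
= 344 + 4.5
= 348.5 mOsm/kg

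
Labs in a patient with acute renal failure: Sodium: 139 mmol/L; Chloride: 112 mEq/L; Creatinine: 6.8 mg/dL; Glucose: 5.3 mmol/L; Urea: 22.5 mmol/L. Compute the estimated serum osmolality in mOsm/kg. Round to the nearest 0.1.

305.8 mOsm/kg

Calculated osmolality = 2·Na + glucose + urea
= 2·139 + 5.3 + 22.5
= 278 + 5.30 + 22.50
= 305.8 mOsm/kg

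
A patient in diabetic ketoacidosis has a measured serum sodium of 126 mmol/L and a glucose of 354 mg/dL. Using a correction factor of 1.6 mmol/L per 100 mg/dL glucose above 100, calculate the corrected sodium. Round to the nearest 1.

Corrected Na = measured Na + 1.6 · (glucose − 100)/100
= 126 + 1.6 · (354 − 100)/100
= 126 + 4.1
= 130.1 mmol/L

130 mmol/L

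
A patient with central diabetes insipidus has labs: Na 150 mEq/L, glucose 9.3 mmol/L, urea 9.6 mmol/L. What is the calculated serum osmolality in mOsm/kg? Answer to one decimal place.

318.9 mOsm/kg

Calculated osmolality = 2·Na + glucose + urea
= 2·150 + 9.3 + 9.6
= 300 + 9.30 + 9.60
= 318.9 mOsm/kg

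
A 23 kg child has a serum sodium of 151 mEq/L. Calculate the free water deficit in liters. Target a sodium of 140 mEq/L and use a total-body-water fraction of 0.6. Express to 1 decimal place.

TBW = 0.6 · 23 = 13.8 L
Free water deficit = TBW · (Na/140 − 1)
= 13.8 · (151/140 − 1)
= 13.8 · 0.0786
= 1.08 L

1.1 L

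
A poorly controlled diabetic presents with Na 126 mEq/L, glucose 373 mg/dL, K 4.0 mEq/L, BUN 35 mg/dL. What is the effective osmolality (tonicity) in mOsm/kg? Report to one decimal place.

272.7 mOsm/kg

Effective osmolality excludes urea (freely permeant across cell membranes):
2·Na + glucose/18
= 2·126 + 373/18
= 252 + 20.72
= 272.72 mOsm/kg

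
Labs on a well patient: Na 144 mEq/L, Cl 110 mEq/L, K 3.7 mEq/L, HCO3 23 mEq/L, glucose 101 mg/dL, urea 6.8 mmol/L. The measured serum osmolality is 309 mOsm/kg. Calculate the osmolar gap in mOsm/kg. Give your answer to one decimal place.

8.6 mOsm/kg

Calculated osmolality = 2·Na + glucose/18 + urea
= 2·144 + 101/18 + 6.8
= 288 + 5.61 + 6.80
= 300.41 mOsm/kg ≈ 300.4 mOsm/kg
Osmolar gap = measured − calculated = 309 − 300.4 = 8.6 mOsm/kg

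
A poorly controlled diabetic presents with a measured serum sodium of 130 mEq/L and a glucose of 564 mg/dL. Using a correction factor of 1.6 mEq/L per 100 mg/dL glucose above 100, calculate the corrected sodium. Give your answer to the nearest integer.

Corrected Na = measured Na + 1.6 · (glucose − 100)/100
= 130 + 1.6 · (564 − 100)/100
= 130 + 7.4
= 137.4 mEq/L

137 mEq/L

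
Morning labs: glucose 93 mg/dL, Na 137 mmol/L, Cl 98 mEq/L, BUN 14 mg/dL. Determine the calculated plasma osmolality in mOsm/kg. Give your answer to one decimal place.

Calculated osmolality = 2·Na + glucose/18 + BUN/2.8
= 2·137 + 93/18 + 14/2.8
= 274 + 5.17 + 5
= 284.17 mOsm/kg

284.2 mOsm/kg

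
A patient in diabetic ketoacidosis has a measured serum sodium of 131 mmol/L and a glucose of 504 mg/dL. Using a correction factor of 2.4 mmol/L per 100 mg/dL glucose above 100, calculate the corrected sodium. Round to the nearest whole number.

141 mmol/L

Corrected Na = measured Na + 2.4 · (glucose − 100)/100
= 131 + 2.4 · (504 − 100)/100
= 131 + 9.7
= 140.7 mmol/L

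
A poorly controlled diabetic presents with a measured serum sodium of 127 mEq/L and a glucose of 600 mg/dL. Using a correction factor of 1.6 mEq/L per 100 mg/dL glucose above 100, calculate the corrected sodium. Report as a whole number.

Corrected Na = measured Na + 1.6 · (glucose − 100)/100
= 127 + 1.6 · (600 − 100)/100
= 127 + 8
= 135 mEq/L

135 mEq/L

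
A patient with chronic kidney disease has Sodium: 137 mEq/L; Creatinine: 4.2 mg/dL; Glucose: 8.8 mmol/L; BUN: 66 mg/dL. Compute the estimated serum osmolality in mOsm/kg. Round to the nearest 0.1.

306.4 mOsm/kg

Calculated osmolality = 2·Na + glucose + BUN/2.8
= 2·137 + 8.8 + 66/2.8
= 274 + 8.80 + 23.57
= 306.37 mOsm/kg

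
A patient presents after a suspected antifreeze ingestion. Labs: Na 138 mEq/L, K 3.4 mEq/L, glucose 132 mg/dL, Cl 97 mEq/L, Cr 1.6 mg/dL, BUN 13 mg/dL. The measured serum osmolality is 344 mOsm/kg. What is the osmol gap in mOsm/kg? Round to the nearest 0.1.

Calculated osmolality = 2·Na + glucose/18 + BUN/2.8
= 2·138 + 132/18 + 13/2.8
= 276 + 7.33 + 4.64
= 287.97 mOsm/kg ≈ 288.0 mOsm/kg
Osmolar gap = measured − calculated = 344 − 288.0 = 56.0 mOsm/kg

56.0 mOsm/kg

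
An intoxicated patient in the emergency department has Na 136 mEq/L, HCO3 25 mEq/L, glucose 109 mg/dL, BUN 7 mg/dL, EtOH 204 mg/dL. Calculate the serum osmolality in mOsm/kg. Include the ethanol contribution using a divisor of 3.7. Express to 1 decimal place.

335.7 mOsm/kg

Calculated osmolality = 2·Na + glucose/18 + BUN/2.8 + ethanol/3.7
= 2·136 + 109/18 + 7/2.8 + 204/3.7
= 272 + 6.06 + 2.50 + 55.14
= 335.7 mOsm/kg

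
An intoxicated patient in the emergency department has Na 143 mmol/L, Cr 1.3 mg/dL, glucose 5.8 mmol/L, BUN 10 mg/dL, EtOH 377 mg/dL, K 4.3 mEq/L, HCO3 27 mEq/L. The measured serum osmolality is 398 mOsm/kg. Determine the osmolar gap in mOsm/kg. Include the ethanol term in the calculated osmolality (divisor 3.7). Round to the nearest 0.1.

0.7 mOsm/kg

Calculated osmolality = 2·Na + glucose + BUN/2.8 + ethanol/3.7
= 2·143 + 5.8 + 10/2.8 + 377/3.7
= 286 + 5.80 + 3.57 + 101.89
= 397.26 mOsm/kg ≈ 397.3 mOsm/kg
Osmolar gap = measured − calculated = 398 − 397.3 = 0.7 mOsm/kg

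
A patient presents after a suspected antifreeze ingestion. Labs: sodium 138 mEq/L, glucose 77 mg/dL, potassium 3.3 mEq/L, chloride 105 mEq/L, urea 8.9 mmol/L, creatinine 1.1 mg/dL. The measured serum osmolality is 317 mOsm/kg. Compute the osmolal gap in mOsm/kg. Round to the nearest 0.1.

27.8 mOsm/kg

Calculated osmolality = 2·Na + glucose/18 + urea
= 2·138 + 77/18 + 8.9
= 276 + 4.28 + 8.90
= 289.18 mOsm/kg ≈ 289.2 mOsm/kg
Osmolar gap = measured − calculated = 317 − 289.2 = 27.8 mOsm/kg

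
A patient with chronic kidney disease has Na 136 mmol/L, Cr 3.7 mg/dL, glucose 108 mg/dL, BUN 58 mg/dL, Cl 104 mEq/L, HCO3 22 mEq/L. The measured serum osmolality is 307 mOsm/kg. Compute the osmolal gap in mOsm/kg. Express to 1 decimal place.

Calculated osmolality = 2·Na + glucose/18 + BUN/2.8
= 2·136 + 108/18 + 58/2.8
= 272 + 6 + 20.71
= 298.71 mOsm/kg ≈ 298.7 mOsm/kg
Osmolar gap = measured − calculated = 307 − 298.7 = 8.3 mOsm/kg

8.3 mOsm/kg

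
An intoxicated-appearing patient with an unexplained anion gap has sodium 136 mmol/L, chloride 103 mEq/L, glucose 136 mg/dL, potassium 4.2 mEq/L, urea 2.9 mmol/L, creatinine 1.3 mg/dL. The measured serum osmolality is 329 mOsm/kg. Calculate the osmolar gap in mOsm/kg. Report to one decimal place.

46.5 mOsm/kg

Calculated osmolality = 2·Na + glucose/18 + urea
= 2·136 + 136/18 + 2.9
= 272 + 7.56 + 2.90
= 282.46 mOsm/kg ≈ 282.5 mOsm/kg
Osmolar gap = measured − calculated = 329 − 282.5 = 46.5 mOsm/kg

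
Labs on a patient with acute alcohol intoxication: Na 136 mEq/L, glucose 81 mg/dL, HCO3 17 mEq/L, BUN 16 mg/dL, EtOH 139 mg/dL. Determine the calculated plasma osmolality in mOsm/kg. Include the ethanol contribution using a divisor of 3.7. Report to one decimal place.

Calculated osmolality = 2·Na + glucose/18 + BUN/2.8 + ethanol/3.7
= 2·136 + 81/18 + 16/2.8 + 139/3.7
= 272 + 4.50 + 5.71 + 37.57
= 319.78 mOsm/kg

319.8 mOsm/kg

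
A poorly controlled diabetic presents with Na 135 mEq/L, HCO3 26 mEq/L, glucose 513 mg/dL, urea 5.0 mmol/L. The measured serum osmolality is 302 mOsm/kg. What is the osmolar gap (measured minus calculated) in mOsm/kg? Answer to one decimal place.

Calculated osmolality = 2·Na + glucose/18 + urea
= 2·135 + 513/18 + 5
= 270 + 28.50 + 5
= 303.5 mOsm/kg ≈ 303.5 mOsm/kg
Osmolar gap = measured − calculated = 302 − 303.5 = -1.5 mOsm/kg

-1.5 mOsm/kg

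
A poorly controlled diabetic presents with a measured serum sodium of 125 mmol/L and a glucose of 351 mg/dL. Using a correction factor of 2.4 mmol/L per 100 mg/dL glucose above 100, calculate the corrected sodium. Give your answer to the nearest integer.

Corrected Na = measured Na + 2.4 · (glucose − 100)/100
= 125 + 2.4 · (351 − 100)/100
= 125 + 6
= 131 mmol/L

131 mmol/L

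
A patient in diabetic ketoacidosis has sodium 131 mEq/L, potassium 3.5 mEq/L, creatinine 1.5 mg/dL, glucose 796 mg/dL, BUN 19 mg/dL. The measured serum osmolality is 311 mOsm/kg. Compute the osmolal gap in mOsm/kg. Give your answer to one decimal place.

Calculated osmolality = 2·Na + glucose/18 + BUN/2.8
= 2·131 + 796/18 + 19/2.8
= 262 + 44.22 + 6.79
= 313.01 mOsm/kg ≈ 313.0 mOsm/kg
Osmolar gap = measured − calculated = 311 − 313.0 = -2.0 mOsm/kg

-2.0 mOsm/kg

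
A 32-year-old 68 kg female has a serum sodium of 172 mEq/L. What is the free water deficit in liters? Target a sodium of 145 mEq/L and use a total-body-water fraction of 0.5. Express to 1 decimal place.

TBW = 0.5 · 68 = 34 L
Free water deficit = TBW · (Na/145 − 1)
= 34 · (172/145 − 1)
= 34 · 0.1862
= 6.33 L

6.3 L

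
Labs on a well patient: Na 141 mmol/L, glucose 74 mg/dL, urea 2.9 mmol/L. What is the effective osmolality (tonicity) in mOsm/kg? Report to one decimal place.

286.1 mOsm/kg

Effective osmolality excludes urea (freely permeant across cell membranes):
2·Na + glucose/18
= 2·141 + 74/18
= 282 + 4.11
= 286.11 mOsm/kg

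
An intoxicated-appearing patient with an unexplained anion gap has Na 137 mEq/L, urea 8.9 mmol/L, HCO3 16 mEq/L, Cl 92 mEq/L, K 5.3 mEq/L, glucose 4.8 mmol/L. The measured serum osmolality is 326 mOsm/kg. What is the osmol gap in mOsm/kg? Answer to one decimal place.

Calculated osmolality = 2·Na + glucose + urea
= 2·137 + 4.8 + 8.9
= 274 + 4.80 + 8.90
= 287.7 mOsm/kg ≈ 287.7 mOsm/kg
Osmolar gap = measured − calculated = 326 − 287.7 = 38.3 mOsm/kg

38.3 mOsm/kg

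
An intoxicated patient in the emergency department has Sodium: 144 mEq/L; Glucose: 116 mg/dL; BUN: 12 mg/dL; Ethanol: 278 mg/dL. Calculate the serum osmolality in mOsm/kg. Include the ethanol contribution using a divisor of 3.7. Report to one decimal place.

373.9 mOsm/kg

Calculated osmolality = 2·Na + glucose/18 + BUN/2.8 + ethanol/3.7
= 2·144 + 116/18 + 12/2.8 + 278/3.7
= 288 + 6.44 + 4.29 + 75.14
= 373.87 mOsm/kg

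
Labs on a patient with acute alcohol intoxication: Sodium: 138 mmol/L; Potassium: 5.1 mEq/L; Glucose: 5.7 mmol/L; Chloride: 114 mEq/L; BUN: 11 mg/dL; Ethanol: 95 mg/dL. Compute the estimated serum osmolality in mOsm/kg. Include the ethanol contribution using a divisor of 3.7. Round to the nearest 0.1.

Calculated osmolality = 2·Na + glucose + BUN/2.8 + ethanol/3.7
= 2·138 + 5.7 + 11/2.8 + 95/3.7
= 276 + 5.70 + 3.93 + 25.68
= 311.31 mOsm/kg

311.3 mOsm/kg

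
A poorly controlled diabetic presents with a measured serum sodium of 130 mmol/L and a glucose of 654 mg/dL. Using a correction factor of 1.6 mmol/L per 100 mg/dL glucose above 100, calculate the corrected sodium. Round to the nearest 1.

Corrected Na = measured Na + 1.6 · (glucose − 100)/100
= 130 + 1.6 · (654 − 100)/100
= 130 + 8.9
= 138.9 mmol/L

139 mmol/L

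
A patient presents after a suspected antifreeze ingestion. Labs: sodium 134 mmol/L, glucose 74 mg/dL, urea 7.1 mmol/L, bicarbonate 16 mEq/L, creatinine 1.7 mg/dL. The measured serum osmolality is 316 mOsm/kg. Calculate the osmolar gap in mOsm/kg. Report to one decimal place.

36.8 mOsm/kg

Calculated osmolality = 2·Na + glucose/18 + urea
= 2·134 + 74/18 + 7.1
= 268 + 4.11 + 7.10
= 279.21 mOsm/kg ≈ 279.2 mOsm/kg
Osmolar gap = measured − calculated = 316 − 279.2 = 36.8 mOsm/kg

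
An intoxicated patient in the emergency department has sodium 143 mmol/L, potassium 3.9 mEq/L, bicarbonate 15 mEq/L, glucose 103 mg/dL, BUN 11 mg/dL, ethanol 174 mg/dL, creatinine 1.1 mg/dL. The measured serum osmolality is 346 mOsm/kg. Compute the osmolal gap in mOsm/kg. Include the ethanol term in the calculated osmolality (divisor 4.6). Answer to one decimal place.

12.5 mOsm/kg

Calculated osmolality = 2·Na + glucose/18 + BUN/2.8 + ethanol/4.6
= 2·143 + 103/18 + 11/2.8 + 174/4.6
= 286 + 5.72 + 3.93 + 37.83
= 333.48 mOsm/kg ≈ 333.5 mOsm/kg
Osmolar gap = measured − calculated = 346 − 333.5 = 12.5 mOsm/kg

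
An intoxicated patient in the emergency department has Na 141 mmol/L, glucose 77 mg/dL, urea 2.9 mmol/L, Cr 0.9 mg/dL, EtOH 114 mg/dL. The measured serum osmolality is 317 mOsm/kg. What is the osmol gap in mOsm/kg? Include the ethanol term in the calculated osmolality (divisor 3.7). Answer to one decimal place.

-3.0 mOsm/kg

Calculated osmolality = 2·Na + glucose/18 + urea + ethanol/3.7
= 2·141 + 77/18 + 2.9 + 114/3.7
= 282 + 4.28 + 2.90 + 30.81
= 319.99 mOsm/kg ≈ 320.0 mOsm/kg
Osmolar gap = measured − calculated = 317 − 320.0 = -3.0 mOsm/kg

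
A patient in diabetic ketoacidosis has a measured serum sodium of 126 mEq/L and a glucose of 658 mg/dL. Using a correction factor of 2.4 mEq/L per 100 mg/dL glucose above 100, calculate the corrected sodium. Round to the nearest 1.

139 mEq/L

Corrected Na = measured Na + 2.4 · (glucose − 100)/100
= 126 + 2.4 · (658 − 100)/100
= 126 + 13.4
= 139.4 mEq/L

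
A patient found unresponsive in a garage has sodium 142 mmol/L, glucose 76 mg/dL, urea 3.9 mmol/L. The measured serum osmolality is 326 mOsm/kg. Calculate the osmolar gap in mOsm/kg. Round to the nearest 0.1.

Calculated osmolality = 2·Na + glucose/18 + urea
= 2·142 + 76/18 + 3.9
= 284 + 4.22 + 3.90
= 292.12 mOsm/kg ≈ 292.1 mOsm/kg
Osmolar gap = measured − calculated = 326 − 292.1 = 33.9 mOsm/kg

33.9 mOsm/kg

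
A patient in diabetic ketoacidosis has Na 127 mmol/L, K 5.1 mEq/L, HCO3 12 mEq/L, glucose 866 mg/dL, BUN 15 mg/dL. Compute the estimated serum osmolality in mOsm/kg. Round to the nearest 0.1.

307.5 mOsm/kg

Calculated osmolality = 2·Na + glucose/18 + BUN/2.8
= 2·127 + 866/18 + 15/2.8
= 254 + 48.11 + 5.36
= 307.47 mOsm/kg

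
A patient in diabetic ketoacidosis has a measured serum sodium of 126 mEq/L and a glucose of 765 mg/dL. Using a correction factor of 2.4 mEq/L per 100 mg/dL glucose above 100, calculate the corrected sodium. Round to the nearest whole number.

Corrected Na = measured Na + 2.4 · (glucose − 100)/100
= 126 + 2.4 · (765 − 100)/100
= 126 + 16
= 142 mEq/L

142 mEq/L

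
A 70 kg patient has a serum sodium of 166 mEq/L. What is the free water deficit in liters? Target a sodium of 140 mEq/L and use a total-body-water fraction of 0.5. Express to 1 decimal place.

6.5 L

TBW = 0.5 · 70 = 35 L
Free water deficit = TBW · (Na/140 − 1)
= 35 · (166/140 − 1)
= 35 · 0.1857
= 6.5 L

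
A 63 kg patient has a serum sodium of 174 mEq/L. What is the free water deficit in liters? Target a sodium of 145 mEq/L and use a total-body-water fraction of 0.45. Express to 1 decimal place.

TBW = 0.45 · 63 = 28.35 L
Free water deficit = TBW · (Na/145 − 1)
= 28.35 · (174/145 − 1)
= 28.35 · 0.2
= 5.67 L

5.7 L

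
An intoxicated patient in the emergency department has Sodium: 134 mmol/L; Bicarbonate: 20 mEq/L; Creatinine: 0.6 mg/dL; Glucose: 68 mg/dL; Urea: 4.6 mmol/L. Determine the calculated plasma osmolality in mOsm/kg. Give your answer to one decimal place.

276.4 mOsm/kg

Calculated osmolality = 2·Na + glucose/18 + urea
= 2·134 + 68/18 + 4.6
= 268 + 3.78 + 4.60
= 276.38 mOsm/kg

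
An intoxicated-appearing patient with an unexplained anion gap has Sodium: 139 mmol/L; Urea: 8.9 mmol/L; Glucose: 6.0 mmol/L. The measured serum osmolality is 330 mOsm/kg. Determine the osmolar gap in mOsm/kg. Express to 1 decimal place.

37.1 mOsm/kg

Calculated osmolality = 2·Na + glucose + urea
= 2·139 + 6 + 8.9
= 278 + 6 + 8.90
= 292.9 mOsm/kg ≈ 292.9 mOsm/kg
Osmolar gap = measured − calculated = 330 − 292.9 = 37.1 mOsm/kg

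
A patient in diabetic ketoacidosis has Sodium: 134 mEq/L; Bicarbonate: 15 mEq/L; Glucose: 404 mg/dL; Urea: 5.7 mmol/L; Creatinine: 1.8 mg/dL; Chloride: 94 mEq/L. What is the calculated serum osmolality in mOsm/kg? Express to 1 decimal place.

296.1 mOsm/kg

Calculated osmolality = 2·Na + glucose/18 + urea
= 2·134 + 404/18 + 5.7
= 268 + 22.44 + 5.70
= 296.14 mOsm/kg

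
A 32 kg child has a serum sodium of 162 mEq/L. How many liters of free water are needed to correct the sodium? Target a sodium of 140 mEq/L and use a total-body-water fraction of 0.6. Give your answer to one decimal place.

TBW = 0.6 · 32 = 19.2 L
Free water deficit = TBW · (Na/140 − 1)
= 19.2 · (162/140 − 1)
= 19.2 · 0.1571
= 3.02 L

3.0 L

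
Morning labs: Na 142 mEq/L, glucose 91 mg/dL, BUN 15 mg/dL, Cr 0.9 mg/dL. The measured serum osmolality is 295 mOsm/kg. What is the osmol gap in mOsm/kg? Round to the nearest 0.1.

0.6 mOsm/kg

Calculated osmolality = 2·Na + glucose/18 + BUN/2.8
= 2·142 + 91/18 + 15/2.8
= 284 + 5.06 + 5.36
= 294.42 mOsm/kg ≈ 294.4 mOsm/kg
Osmolar gap = measured − calculated = 295 − 294.4 = 0.6 mOsm/kg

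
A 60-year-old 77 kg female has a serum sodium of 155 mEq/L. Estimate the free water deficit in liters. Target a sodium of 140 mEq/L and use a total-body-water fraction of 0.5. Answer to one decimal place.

4.1 L

TBW = 0.5 · 77 = 38.5 L
Free water deficit = TBW · (Na/140 − 1)
= 38.5 · (155/140 − 1)
= 38.5 · 0.1071
= 4.12 L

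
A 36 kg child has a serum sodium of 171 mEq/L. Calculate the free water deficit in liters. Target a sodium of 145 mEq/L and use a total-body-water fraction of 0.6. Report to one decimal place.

TBW = 0.6 · 36 = 21.6 L
Free water deficit = TBW · (Na/145 − 1)
= 21.6 · (171/145 − 1)
= 21.6 · 0.1793
= 3.87 L

3.9 L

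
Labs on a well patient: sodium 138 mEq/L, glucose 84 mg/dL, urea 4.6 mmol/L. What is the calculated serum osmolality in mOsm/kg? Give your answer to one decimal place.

Calculated osmolality = 2·Na + glucose/18 + urea
= 2·138 + 84/18 + 4.6
= 276 + 4.67 + 4.60
= 285.27 mOsm/kg

285.3 mOsm/kg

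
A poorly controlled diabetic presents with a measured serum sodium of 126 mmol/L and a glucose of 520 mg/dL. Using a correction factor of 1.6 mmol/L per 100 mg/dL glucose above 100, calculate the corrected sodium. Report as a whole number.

133 mmol/L

Corrected Na = measured Na + 1.6 · (glucose − 100)/100
= 126 + 1.6 · (520 − 100)/100
= 126 + 6.7
= 132.7 mmol/L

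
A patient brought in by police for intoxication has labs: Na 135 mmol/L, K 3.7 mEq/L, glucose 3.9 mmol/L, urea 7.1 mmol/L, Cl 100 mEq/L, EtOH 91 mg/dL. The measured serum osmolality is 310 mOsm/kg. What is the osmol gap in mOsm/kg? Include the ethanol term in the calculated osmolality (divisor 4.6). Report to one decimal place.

Calculated osmolality = 2·Na + glucose + urea + ethanol/4.6
= 2·135 + 3.9 + 7.1 + 91/4.6
= 270 + 3.90 + 7.10 + 19.78
= 300.78 mOsm/kg ≈ 300.8 mOsm/kg
Osmolar gap = measured − calculated = 310 − 300.8 = 9.2 mOsm/kg

9.2 mOsm/kg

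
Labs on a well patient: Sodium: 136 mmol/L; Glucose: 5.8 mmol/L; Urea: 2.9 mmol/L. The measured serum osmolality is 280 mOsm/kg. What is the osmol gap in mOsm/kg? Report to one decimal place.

Calculated osmolality = 2·Na + glucose + urea
= 2·136 + 5.8 + 2.9
= 272 + 5.80 + 2.90
= 280.7 mOsm/kg ≈ 280.7 mOsm/kg
Osmolar gap = measured − calculated = 280 − 280.7 = -0.7 mOsm/kg

-0.7 mOsm/kg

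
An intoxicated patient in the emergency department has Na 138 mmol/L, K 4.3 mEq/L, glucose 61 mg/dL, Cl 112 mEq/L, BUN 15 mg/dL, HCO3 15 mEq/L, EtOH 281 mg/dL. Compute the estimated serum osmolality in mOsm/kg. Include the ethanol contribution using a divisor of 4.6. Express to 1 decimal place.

345.8 mOsm/kg

Calculated osmolality = 2·Na + glucose/18 + BUN/2.8 + ethanol/4.6
= 2·138 + 61/18 + 15/2.8 + 281/4.6
= 276 + 3.39 + 5.36 + 61.09
= 345.84 mOsm/kg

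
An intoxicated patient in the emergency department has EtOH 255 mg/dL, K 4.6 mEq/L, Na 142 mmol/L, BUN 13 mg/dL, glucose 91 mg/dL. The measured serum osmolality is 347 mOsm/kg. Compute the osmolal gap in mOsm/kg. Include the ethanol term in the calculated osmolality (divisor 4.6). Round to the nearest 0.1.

Calculated osmolality = 2·Na + glucose/18 + BUN/2.8 + ethanol/4.6
= 2·142 + 91/18 + 13/2.8 + 255/4.6
= 284 + 5.06 + 4.64 + 55.43
= 349.13 mOsm/kg ≈ 349.1 mOsm/kg
Osmolar gap = measured − calculated = 347 − 349.1 = -2.1 mOsm/kg

-2.1 mOsm/kg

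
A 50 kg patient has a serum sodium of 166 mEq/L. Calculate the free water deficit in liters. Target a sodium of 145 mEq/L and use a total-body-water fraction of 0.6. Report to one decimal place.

TBW = 0.6 · 50 = 30 L
Free water deficit = TBW · (Na/145 − 1)
= 30 · (166/145 − 1)
= 30 · 0.1448
= 4.34 L

4.3 L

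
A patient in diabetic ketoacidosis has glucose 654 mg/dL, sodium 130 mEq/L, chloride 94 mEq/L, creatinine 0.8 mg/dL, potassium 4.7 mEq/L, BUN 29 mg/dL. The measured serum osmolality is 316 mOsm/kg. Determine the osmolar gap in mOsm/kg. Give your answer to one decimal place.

9.3 mOsm/kg

Calculated osmolality = 2·Na + glucose/18 + BUN/2.8
= 2·130 + 654/18 + 29/2.8
= 260 + 36.33 + 10.36
= 306.69 mOsm/kg ≈ 306.7 mOsm/kg
Osmolar gap = measured − calculated = 316 − 306.7 = 9.3 mOsm/kg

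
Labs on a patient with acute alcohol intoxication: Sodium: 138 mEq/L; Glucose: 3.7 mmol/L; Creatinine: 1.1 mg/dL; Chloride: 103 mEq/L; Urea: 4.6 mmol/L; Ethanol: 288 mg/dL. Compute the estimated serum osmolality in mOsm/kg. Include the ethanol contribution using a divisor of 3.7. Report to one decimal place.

Calculated osmolality = 2·Na + glucose + urea + ethanol/3.7
= 2·138 + 3.7 + 4.6 + 288/3.7
= 276 + 3.70 + 4.60 + 77.84
= 362.14 mOsm/kg

362.1 mOsm/kg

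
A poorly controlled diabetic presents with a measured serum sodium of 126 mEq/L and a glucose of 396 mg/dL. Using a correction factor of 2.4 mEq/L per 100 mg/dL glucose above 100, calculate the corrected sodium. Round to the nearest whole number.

133 mEq/L

Corrected Na = measured Na + 2.4 · (glucose − 100)/100
= 126 + 2.4 · (396 − 100)/100
= 126 + 7.1
= 133.1 mEq/L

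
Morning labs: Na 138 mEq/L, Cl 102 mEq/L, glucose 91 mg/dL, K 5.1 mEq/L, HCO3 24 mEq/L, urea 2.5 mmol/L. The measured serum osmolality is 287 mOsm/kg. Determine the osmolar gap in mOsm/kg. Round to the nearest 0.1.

Calculated osmolality = 2·Na + glucose/18 + urea
= 2·138 + 91/18 + 2.5
= 276 + 5.06 + 2.50
= 283.56 mOsm/kg ≈ 283.6 mOsm/kg
Osmolar gap = measured − calculated = 287 − 283.6 = 3.4 mOsm/kg

3.4 mOsm/kg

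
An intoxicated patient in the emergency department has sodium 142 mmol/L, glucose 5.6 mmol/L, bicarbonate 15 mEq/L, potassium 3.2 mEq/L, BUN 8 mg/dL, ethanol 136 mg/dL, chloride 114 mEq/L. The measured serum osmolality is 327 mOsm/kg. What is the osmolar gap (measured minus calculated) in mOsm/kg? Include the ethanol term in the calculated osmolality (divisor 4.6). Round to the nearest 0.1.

Calculated osmolality = 2·Na + glucose + BUN/2.8 + ethanol/4.6
= 2·142 + 5.6 + 8/2.8 + 136/4.6
= 284 + 5.60 + 2.86 + 29.57
= 322.03 mOsm/kg ≈ 322.0 mOsm/kg
Osmolar gap = measured − calculated = 327 − 322.0 = 5.0 mOsm/kg

5.0 mOsm/kg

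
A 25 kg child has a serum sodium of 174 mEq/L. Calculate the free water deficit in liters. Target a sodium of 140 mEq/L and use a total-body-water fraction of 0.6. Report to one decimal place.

TBW = 0.6 · 25 = 15 L
Free water deficit = TBW · (Na/140 − 1)
= 15 · (174/140 − 1)
= 15 · 0.2429
= 3.64 L

3.6 L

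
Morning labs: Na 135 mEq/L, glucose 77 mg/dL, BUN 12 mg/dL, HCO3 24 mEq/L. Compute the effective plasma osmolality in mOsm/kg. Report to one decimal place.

Effective osmolality excludes urea (freely permeant across cell membranes):
2·Na + glucose/18
= 2·135 + 77/18
= 270 + 4.28
= 274.28 mOsm/kg

274.3 mOsm/kg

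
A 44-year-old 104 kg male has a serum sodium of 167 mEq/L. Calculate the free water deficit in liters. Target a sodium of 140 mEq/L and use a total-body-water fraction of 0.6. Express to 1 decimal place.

TBW = 0.6 · 104 = 62.4 L
Free water deficit = TBW · (Na/140 − 1)
= 62.4 · (167/140 − 1)
= 62.4 · 0.1929
= 12.04 L

12.0 L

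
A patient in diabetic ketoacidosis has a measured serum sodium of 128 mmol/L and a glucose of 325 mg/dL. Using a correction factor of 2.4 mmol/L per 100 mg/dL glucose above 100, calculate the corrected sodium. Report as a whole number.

Corrected Na = measured Na + 2.4 · (glucose − 100)/100
= 128 + 2.4 · (325 − 100)/100
= 128 + 5.4
= 133.4 mmol/L

133 mmol/L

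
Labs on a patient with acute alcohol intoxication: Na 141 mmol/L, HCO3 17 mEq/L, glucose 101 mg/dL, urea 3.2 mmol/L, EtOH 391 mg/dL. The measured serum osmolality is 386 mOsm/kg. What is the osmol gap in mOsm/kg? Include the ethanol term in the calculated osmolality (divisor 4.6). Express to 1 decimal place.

10.2 mOsm/kg

Calculated osmolality = 2·Na + glucose/18 + urea + ethanol/4.6
= 2·141 + 101/18 + 3.2 + 391/4.6
= 282 + 5.61 + 3.20 + 85
= 375.81 mOsm/kg ≈ 375.8 mOsm/kg
Osmolar gap = measured − calculated = 386 − 375.8 = 10.2 mOsm/kg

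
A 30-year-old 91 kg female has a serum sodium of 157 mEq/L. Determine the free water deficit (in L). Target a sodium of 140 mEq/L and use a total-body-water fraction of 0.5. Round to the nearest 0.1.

TBW = 0.5 · 91 = 45.5 L
Free water deficit = TBW · (Na/140 − 1)
= 45.5 · (157/140 − 1)
= 45.5 · 0.1214
= 5.52 L

5.5 L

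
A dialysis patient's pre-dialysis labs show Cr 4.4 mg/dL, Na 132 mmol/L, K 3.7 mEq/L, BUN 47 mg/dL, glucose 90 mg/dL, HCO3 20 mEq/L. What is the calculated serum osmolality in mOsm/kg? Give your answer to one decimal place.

Calculated osmolality = 2·Na + glucose/18 + BUN/2.8
= 2·132 + 90/18 + 47/2.8
= 264 + 5 + 16.79
= 285.79 mOsm/kg

285.8 mOsm/kg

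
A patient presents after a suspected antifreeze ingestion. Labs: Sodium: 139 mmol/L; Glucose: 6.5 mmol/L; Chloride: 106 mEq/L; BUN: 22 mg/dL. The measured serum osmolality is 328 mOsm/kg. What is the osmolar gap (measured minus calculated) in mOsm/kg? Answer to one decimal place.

Calculated osmolality = 2·Na + glucose + BUN/2.8
= 2·139 + 6.5 + 22/2.8
= 278 + 6.50 + 7.86
= 292.36 mOsm/kg ≈ 292.4 mOsm/kg
Osmolar gap = measured − calculated = 328 − 292.4 = 35.6 mOsm/kg

35.6 mOsm/kg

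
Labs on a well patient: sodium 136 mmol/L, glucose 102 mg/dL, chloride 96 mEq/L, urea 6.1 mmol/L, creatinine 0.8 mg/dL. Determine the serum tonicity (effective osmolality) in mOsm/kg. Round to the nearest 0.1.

277.7 mOsm/kg

Effective osmolality excludes urea (freely permeant across cell membranes):
2·Na + glucose/18
= 2·136 + 102/18
= 272 + 5.67
= 277.67 mOsm/kg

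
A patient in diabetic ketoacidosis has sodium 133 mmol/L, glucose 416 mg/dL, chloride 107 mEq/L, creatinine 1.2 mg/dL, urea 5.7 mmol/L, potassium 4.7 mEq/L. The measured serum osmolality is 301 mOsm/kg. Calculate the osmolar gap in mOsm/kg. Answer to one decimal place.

6.2 mOsm/kg

Calculated osmolality = 2·Na + glucose/18 + urea
= 2·133 + 416/18 + 5.7
= 266 + 23.11 + 5.70
= 294.81 mOsm/kg ≈ 294.8 mOsm/kg
Osmolar gap = measured − calculated = 301 − 294.8 = 6.2 mOsm/kg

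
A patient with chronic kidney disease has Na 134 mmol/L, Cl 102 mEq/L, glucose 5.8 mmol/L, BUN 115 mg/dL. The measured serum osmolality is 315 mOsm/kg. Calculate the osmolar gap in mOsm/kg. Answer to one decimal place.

0.1 mOsm/kg

Calculated osmolality = 2·Na + glucose + BUN/2.8
= 2·134 + 5.8 + 115/2.8
= 268 + 5.80 + 41.07
= 314.87 mOsm/kg ≈ 314.9 mOsm/kg
Osmolar gap = measured − calculated = 315 − 314.9 = 0.1 mOsm/kg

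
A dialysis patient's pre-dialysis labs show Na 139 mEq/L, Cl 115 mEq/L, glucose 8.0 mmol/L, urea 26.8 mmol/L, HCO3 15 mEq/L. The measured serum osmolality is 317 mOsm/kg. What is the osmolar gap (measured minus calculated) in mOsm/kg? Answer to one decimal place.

Calculated osmolality = 2·Na + glucose + urea
= 2·139 + 8 + 26.8
= 278 + 8 + 26.80
= 312.8 mOsm/kg ≈ 312.8 mOsm/kg
Osmolar gap = measured − calculated = 317 − 312.8 = 4.2 mOsm/kg

4.2 mOsm/kg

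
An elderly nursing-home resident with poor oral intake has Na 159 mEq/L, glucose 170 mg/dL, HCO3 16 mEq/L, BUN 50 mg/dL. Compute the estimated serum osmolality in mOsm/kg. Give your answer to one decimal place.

345.3 mOsm/kg

Calculated osmolality = 2·Na + glucose/18 + BUN/2.8
= 2·159 + 170/18 + 50/2.8
= 318 + 9.44 + 17.86
= 345.3 mOsm/kg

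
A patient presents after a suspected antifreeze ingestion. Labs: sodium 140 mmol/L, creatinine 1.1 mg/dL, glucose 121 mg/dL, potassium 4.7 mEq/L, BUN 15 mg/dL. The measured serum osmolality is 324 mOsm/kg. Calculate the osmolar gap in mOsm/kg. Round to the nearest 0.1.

Calculated osmolality = 2·Na + glucose/18 + BUN/2.8
= 2·140 + 121/18 + 15/2.8
= 280 + 6.72 + 5.36
= 292.08 mOsm/kg ≈ 292.1 mOsm/kg
Osmolar gap = measured − calculated = 324 − 292.1 = 31.9 mOsm/kg

31.9 mOsm/kg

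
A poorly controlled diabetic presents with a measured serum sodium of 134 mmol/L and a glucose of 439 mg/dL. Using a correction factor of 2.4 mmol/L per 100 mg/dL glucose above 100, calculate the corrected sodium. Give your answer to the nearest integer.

Corrected Na = measured Na + 2.4 · (glucose − 100)/100
= 134 + 2.4 · (439 − 100)/100
= 134 + 8.1
= 142.1 mmol/L

142 mmol/L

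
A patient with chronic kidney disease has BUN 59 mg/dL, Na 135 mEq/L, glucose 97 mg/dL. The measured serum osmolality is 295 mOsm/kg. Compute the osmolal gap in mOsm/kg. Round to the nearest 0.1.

-1.5 mOsm/kg

Calculated osmolality = 2·Na + glucose/18 + BUN/2.8
= 2·135 + 97/18 + 59/2.8
= 270 + 5.39 + 21.07
= 296.46 mOsm/kg ≈ 296.5 mOsm/kg
Osmolar gap = measured − calculated = 295 − 296.5 = -1.5 mOsm/kg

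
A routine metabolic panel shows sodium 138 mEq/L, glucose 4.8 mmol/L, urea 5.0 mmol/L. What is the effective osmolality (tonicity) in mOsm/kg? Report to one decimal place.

Effective osmolality excludes urea (freely permeant across cell membranes):
2·Na + glucose
= 2·138 + 4.8
= 276 + 4.8
= 280.8 mOsm/kg

280.8 mOsm/kg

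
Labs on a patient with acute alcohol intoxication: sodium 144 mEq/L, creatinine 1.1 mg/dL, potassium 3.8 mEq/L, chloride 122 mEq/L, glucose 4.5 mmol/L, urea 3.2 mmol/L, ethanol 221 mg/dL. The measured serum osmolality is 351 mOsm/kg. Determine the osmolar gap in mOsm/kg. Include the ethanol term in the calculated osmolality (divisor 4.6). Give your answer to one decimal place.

7.3 mOsm/kg

Calculated osmolality = 2·Na + glucose + urea + ethanol/4.6
= 2·144 + 4.5 + 3.2 + 221/4.6
= 288 + 4.50 + 3.20 + 48.04
= 343.74 mOsm/kg ≈ 343.7 mOsm/kg
Osmolar gap = measured − calculated = 351 − 343.7 = 7.3 mOsm/kg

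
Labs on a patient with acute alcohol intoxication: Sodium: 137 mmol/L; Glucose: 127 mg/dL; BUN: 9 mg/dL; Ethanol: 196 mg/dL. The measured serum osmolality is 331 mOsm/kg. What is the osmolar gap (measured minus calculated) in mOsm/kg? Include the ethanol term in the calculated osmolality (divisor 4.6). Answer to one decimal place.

Calculated osmolality = 2·Na + glucose/18 + BUN/2.8 + ethanol/4.6
= 2·137 + 127/18 + 9/2.8 + 196/4.6
= 274 + 7.06 + 3.21 + 42.61
= 326.88 mOsm/kg ≈ 326.9 mOsm/kg
Osmolar gap = measured − calculated = 331 − 326.9 = 4.1 mOsm/kg

4.1 mOsm/kg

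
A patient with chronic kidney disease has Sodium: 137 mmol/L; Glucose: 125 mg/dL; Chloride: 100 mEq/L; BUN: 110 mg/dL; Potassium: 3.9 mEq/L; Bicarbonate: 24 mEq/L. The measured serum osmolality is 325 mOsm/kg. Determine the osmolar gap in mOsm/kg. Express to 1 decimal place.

4.8 mOsm/kg

Calculated osmolality = 2·Na + glucose/18 + BUN/2.8
= 2·137 + 125/18 + 110/2.8
= 274 + 6.94 + 39.29
= 320.23 mOsm/kg ≈ 320.2 mOsm/kg
Osmolar gap = measured − calculated = 325 − 320.2 = 4.8 mOsm/kg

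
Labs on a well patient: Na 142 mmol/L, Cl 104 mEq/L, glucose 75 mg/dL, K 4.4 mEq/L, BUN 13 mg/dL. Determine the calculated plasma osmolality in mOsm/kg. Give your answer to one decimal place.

292.8 mOsm/kg

Calculated osmolality = 2·Na + glucose/18 + BUN/2.8
= 2·142 + 75/18 + 13/2.8
= 284 + 4.17 + 4.64
= 292.81 mOsm/kg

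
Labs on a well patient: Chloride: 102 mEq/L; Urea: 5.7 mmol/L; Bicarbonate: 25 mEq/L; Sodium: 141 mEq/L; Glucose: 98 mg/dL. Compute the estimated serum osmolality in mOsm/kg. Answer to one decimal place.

293.1 mOsm/kg

Calculated osmolality = 2·Na + glucose/18 + urea
= 2·141 + 98/18 + 5.7
= 282 + 5.44 + 5.70
= 293.14 mOsm/kg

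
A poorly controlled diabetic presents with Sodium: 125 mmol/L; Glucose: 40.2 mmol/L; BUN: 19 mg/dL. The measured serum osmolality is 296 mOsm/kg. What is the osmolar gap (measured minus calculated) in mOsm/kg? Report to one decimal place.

Calculated osmolality = 2·Na + glucose + BUN/2.8
= 2·125 + 40.2 + 19/2.8
= 250 + 40.20 + 6.79
= 296.99 mOsm/kg ≈ 297.0 mOsm/kg
Osmolar gap = measured − calculated = 296 − 297.0 = -1.0 mOsm/kg

-1.0 mOsm/kg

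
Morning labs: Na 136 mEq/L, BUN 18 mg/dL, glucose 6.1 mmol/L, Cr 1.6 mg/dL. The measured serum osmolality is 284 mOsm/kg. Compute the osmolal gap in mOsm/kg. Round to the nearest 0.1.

Calculated osmolality = 2·Na + glucose + BUN/2.8
= 2·136 + 6.1 + 18/2.8
= 272 + 6.10 + 6.43
= 284.53 mOsm/kg ≈ 284.5 mOsm/kg
Osmolar gap = measured − calculated = 284 − 284.5 = -0.5 mOsm/kg

-0.5 mOsm/kg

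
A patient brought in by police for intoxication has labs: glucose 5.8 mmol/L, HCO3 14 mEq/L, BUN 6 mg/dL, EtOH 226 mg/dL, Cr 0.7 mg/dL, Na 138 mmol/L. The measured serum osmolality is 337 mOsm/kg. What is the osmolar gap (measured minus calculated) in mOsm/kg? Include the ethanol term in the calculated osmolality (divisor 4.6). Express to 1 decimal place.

3.9 mOsm/kg

Calculated osmolality = 2·Na + glucose + BUN/2.8 + ethanol/4.6
= 2·138 + 5.8 + 6/2.8 + 226/4.6
= 276 + 5.80 + 2.14 + 49.13
= 333.07 mOsm/kg ≈ 333.1 mOsm/kg
Osmolar gap = measured − calculated = 337 − 333.1 = 3.9 mOsm/kg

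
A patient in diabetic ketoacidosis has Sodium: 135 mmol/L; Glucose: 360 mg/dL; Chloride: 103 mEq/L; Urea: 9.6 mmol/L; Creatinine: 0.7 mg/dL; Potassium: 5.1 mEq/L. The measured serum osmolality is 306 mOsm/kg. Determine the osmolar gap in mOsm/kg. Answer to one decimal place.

6.4 mOsm/kg

Calculated osmolality = 2·Na + glucose/18 + urea
= 2·135 + 360/18 + 9.6
= 270 + 20 + 9.60
= 299.6 mOsm/kg ≈ 299.6 mOsm/kg
Osmolar gap = measured − calculated = 306 − 299.6 = 6.4 mOsm/kg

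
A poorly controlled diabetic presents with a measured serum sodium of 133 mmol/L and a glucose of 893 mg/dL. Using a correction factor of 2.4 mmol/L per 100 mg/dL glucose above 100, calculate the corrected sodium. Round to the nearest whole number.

Corrected Na = measured Na + 2.4 · (glucose − 100)/100
= 133 + 2.4 · (893 − 100)/100
= 133 + 19
= 152 mmol/L

152 mmol/L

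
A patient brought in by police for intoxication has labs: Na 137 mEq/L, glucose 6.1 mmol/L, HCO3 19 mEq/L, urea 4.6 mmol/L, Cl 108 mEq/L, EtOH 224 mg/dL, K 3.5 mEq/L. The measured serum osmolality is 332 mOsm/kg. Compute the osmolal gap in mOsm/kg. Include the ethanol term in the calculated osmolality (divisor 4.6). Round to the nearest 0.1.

Calculated osmolality = 2·Na + glucose + urea + ethanol/4.6
= 2·137 + 6.1 + 4.6 + 224/4.6
= 274 + 6.10 + 4.60 + 48.70
= 333.4 mOsm/kg ≈ 333.4 mOsm/kg
Osmolar gap = measured − calculated = 332 − 333.4 = -1.4 mOsm/kg

-1.4 mOsm/kg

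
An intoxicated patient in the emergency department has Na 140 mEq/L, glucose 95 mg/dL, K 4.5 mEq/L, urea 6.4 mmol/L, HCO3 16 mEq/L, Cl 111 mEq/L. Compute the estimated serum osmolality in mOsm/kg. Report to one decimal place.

Calculated osmolality = 2·Na + glucose/18 + urea
= 2·140 + 95/18 + 6.4
= 280 + 5.28 + 6.40
= 291.68 mOsm/kg

291.7 mOsm/kg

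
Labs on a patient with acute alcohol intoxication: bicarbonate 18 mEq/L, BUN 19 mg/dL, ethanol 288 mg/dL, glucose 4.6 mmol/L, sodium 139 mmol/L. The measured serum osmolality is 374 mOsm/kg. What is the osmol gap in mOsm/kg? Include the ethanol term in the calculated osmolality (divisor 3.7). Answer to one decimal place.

6.8 mOsm/kg

Calculated osmolality = 2·Na + glucose + BUN/2.8 + ethanol/3.7
= 2·139 + 4.6 + 19/2.8 + 288/3.7
= 278 + 4.60 + 6.79 + 77.84
= 367.23 mOsm/kg ≈ 367.2 mOsm/kg
Osmolar gap = measured − calculated = 374 − 367.2 = 6.8 mOsm/kg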